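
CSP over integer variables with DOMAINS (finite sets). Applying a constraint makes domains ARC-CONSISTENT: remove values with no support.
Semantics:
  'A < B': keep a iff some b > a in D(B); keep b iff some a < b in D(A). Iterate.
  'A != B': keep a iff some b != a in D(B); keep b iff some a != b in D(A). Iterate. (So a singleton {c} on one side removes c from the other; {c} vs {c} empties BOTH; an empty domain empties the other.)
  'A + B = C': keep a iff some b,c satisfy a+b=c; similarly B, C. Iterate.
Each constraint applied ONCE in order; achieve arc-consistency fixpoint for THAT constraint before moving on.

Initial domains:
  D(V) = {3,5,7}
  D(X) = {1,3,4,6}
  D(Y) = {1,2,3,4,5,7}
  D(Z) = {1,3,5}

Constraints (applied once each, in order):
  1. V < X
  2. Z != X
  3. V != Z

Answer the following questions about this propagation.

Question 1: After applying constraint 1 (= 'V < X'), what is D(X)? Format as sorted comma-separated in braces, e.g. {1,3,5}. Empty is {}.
Constraint 1 (V < X) on D(V)={3,5,7} D(X)={1,3,4,6}: V {3,5,7}->{3,5}; X {1,3,4,6}->{4,6}
So after constraint 1: D(X) = {4,6}

Answer: {4,6}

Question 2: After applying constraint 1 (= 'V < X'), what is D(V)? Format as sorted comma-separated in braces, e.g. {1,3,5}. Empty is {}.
Constraint 1 (V < X) on D(V)={3,5,7} D(X)={1,3,4,6}: V {3,5,7}->{3,5}; X {1,3,4,6}->{4,6}
So after constraint 1: D(V) = {3,5}

Answer: {3,5}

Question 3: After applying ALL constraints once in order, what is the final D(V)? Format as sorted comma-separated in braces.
Answer: {3,5}

Derivation:
Constraint 1 (V < X) on D(V)={3,5,7} D(X)={1,3,4,6}: V {3,5,7}->{3,5}; X {1,3,4,6}->{4,6}
Constraint 2 (Z != X) on D(Z)={1,3,5} D(X)={4,6}: no change
Constraint 3 (V != Z) on D(V)={3,5} D(Z)={1,3,5}: no change
So after all 3 constraints: D(V) = {3,5}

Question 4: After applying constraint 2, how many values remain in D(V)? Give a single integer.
Constraint 1 (V < X) on D(V)={3,5,7} D(X)={1,3,4,6}: V {3,5,7}->{3,5}; X {1,3,4,6}->{4,6}
Constraint 2 (Z != X) on D(Z)={1,3,5} D(X)={4,6}: no change
So after constraint 2: D(V)={3,5}, size = 2

Answer: 2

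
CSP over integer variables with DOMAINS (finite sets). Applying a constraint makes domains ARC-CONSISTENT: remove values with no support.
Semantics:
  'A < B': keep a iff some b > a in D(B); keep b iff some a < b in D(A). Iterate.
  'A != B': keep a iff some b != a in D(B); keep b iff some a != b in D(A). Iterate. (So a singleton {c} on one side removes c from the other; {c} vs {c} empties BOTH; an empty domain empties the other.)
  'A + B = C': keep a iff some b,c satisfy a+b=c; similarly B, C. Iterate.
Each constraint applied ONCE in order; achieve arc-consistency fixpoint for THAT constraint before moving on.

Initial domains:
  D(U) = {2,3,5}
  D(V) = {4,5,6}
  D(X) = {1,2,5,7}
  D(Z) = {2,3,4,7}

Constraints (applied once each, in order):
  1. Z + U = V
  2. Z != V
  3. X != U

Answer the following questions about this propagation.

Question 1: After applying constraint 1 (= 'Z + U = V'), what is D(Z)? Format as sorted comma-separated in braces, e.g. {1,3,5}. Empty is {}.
Constraint 1 (Z + U = V) on D(Z)={2,3,4,7} D(U)={2,3,5} D(V)={4,5,6}: Z {2,3,4,7}->{2,3,4}; U {2,3,5}->{2,3}
So after constraint 1: D(Z) = {2,3,4}

Answer: {2,3,4}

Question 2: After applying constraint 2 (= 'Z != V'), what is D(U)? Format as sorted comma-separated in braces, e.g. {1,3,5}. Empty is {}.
Answer: {2,3}

Derivation:
Constraint 1 (Z + U = V) on D(Z)={2,3,4,7} D(U)={2,3,5} D(V)={4,5,6}: Z {2,3,4,7}->{2,3,4}; U {2,3,5}->{2,3}
Constraint 2 (Z != V) on D(Z)={2,3,4} D(V)={4,5,6}: no change
So after constraint 2: D(U) = {2,3}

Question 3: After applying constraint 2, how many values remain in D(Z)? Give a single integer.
Answer: 3

Derivation:
Constraint 1 (Z + U = V) on D(Z)={2,3,4,7} D(U)={2,3,5} D(V)={4,5,6}: Z {2,3,4,7}->{2,3,4}; U {2,3,5}->{2,3}
Constraint 2 (Z != V) on D(Z)={2,3,4} D(V)={4,5,6}: no change
So after constraint 2: D(Z)={2,3,4}, size = 3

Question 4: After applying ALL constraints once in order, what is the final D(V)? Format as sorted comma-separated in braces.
Answer: {4,5,6}

Derivation:
Constraint 1 (Z + U = V) on D(Z)={2,3,4,7} D(U)={2,3,5} D(V)={4,5,6}: Z {2,3,4,7}->{2,3,4}; U {2,3,5}->{2,3}
Constraint 2 (Z != V) on D(Z)={2,3,4} D(V)={4,5,6}: no change
Constraint 3 (X != U) on D(X)={1,2,5,7} D(U)={2,3}: no change
So after all 3 constraints: D(V) = {4,5,6}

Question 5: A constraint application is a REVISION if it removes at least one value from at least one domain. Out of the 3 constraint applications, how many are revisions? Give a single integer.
Answer: 1

Derivation:
Constraint 1 (Z + U = V) on D(Z)={2,3,4,7} D(U)={2,3,5} D(V)={4,5,6}: Z {2,3,4,7}->{2,3,4}; U {2,3,5}->{2,3} => REVISION
Constraint 2 (Z != V) on D(Z)={2,3,4} D(V)={4,5,6}: no change => not a revision
Constraint 3 (X != U) on D(X)={1,2,5,7} D(U)={2,3}: no change => not a revision
Total revisions = 1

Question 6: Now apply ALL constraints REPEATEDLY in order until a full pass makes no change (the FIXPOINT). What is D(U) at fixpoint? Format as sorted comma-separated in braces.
Answer: {2,3}

Derivation:
pass 0 (initial): D(U)={2,3,5}
pass 1: U {2,3,5}->{2,3}; Z {2,3,4,7}->{2,3,4}
pass 2: no change
Fixpoint after 2 passes: D(U) = {2,3}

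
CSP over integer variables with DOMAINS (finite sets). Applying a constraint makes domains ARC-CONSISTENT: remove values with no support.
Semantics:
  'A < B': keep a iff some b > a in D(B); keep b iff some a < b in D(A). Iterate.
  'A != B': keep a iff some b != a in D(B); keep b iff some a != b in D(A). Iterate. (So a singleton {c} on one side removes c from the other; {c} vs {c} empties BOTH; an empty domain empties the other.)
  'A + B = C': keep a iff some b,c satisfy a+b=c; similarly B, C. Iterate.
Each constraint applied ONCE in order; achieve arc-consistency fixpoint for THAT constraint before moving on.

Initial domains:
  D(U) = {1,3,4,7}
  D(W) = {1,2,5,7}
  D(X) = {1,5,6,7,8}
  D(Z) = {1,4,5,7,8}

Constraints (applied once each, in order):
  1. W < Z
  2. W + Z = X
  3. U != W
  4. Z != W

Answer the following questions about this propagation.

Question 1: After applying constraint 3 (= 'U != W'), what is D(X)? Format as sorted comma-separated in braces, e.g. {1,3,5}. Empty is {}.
Constraint 1 (W < Z) on D(W)={1,2,5,7} D(Z)={1,4,5,7,8}: Z {1,4,5,7,8}->{4,5,7,8}
Constraint 2 (W + Z = X) on D(W)={1,2,5,7} D(Z)={4,5,7,8} D(X)={1,5,6,7,8}: W {1,2,5,7}->{1,2}; Z {4,5,7,8}->{4,5,7}; X {1,5,6,7,8}->{5,6,7,8}
Constraint 3 (U != W) on D(U)={1,3,4,7} D(W)={1,2}: no change
So after constraint 3: D(X) = {5,6,7,8}

Answer: {5,6,7,8}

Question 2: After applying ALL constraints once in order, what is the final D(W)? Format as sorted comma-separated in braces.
Answer: {1,2}

Derivation:
Constraint 1 (W < Z) on D(W)={1,2,5,7} D(Z)={1,4,5,7,8}: Z {1,4,5,7,8}->{4,5,7,8}
Constraint 2 (W + Z = X) on D(W)={1,2,5,7} D(Z)={4,5,7,8} D(X)={1,5,6,7,8}: W {1,2,5,7}->{1,2}; Z {4,5,7,8}->{4,5,7}; X {1,5,6,7,8}->{5,6,7,8}
Constraint 3 (U != W) on D(U)={1,3,4,7} D(W)={1,2}: no change
Constraint 4 (Z != W) on D(Z)={4,5,7} D(W)={1,2}: no change
So after all 4 constraints: D(W) = {1,2}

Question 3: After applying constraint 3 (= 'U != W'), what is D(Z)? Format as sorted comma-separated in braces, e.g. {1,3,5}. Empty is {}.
Constraint 1 (W < Z) on D(W)={1,2,5,7} D(Z)={1,4,5,7,8}: Z {1,4,5,7,8}->{4,5,7,8}
Constraint 2 (W + Z = X) on D(W)={1,2,5,7} D(Z)={4,5,7,8} D(X)={1,5,6,7,8}: W {1,2,5,7}->{1,2}; Z {4,5,7,8}->{4,5,7}; X {1,5,6,7,8}->{5,6,7,8}
Constraint 3 (U != W) on D(U)={1,3,4,7} D(W)={1,2}: no change
So after constraint 3: D(Z) = {4,5,7}

Answer: {4,5,7}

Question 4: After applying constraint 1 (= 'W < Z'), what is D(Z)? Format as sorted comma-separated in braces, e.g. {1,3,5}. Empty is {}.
Answer: {4,5,7,8}

Derivation:
Constraint 1 (W < Z) on D(W)={1,2,5,7} D(Z)={1,4,5,7,8}: Z {1,4,5,7,8}->{4,5,7,8}
So after constraint 1: D(Z) = {4,5,7,8}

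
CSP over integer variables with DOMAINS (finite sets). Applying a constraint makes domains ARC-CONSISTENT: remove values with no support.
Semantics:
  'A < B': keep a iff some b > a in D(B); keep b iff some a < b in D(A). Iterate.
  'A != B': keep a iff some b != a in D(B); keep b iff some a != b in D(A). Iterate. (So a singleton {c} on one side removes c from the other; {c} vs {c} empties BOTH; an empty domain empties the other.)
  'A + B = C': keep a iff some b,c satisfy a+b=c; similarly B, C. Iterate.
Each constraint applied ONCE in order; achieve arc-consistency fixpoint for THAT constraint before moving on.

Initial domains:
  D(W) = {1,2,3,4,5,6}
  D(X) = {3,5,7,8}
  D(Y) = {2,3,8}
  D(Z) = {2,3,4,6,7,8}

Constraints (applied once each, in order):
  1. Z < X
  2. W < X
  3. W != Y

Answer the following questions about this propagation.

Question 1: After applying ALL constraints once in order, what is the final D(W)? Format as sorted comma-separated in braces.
Constraint 1 (Z < X) on D(Z)={2,3,4,6,7,8} D(X)={3,5,7,8}: Z {2,3,4,6,7,8}->{2,3,4,6,7}
Constraint 2 (W < X) on D(W)={1,2,3,4,5,6} D(X)={3,5,7,8}: no change
Constraint 3 (W != Y) on D(W)={1,2,3,4,5,6} D(Y)={2,3,8}: no change
So after all 3 constraints: D(W) = {1,2,3,4,5,6}

Answer: {1,2,3,4,5,6}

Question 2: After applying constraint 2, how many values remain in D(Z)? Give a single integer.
Constraint 1 (Z < X) on D(Z)={2,3,4,6,7,8} D(X)={3,5,7,8}: Z {2,3,4,6,7,8}->{2,3,4,6,7}
Constraint 2 (W < X) on D(W)={1,2,3,4,5,6} D(X)={3,5,7,8}: no change
So after constraint 2: D(Z)={2,3,4,6,7}, size = 5

Answer: 5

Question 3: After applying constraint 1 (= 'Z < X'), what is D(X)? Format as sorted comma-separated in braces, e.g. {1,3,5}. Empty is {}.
Answer: {3,5,7,8}

Derivation:
Constraint 1 (Z < X) on D(Z)={2,3,4,6,7,8} D(X)={3,5,7,8}: Z {2,3,4,6,7,8}->{2,3,4,6,7}
So after constraint 1: D(X) = {3,5,7,8}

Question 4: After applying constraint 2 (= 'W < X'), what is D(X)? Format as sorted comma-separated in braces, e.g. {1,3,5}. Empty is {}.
Constraint 1 (Z < X) on D(Z)={2,3,4,6,7,8} D(X)={3,5,7,8}: Z {2,3,4,6,7,8}->{2,3,4,6,7}
Constraint 2 (W < X) on D(W)={1,2,3,4,5,6} D(X)={3,5,7,8}: no change
So after constraint 2: D(X) = {3,5,7,8}

Answer: {3,5,7,8}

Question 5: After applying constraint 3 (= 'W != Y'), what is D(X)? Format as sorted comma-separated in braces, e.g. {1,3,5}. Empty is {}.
Answer: {3,5,7,8}

Derivation:
Constraint 1 (Z < X) on D(Z)={2,3,4,6,7,8} D(X)={3,5,7,8}: Z {2,3,4,6,7,8}->{2,3,4,6,7}
Constraint 2 (W < X) on D(W)={1,2,3,4,5,6} D(X)={3,5,7,8}: no change
Constraint 3 (W != Y) on D(W)={1,2,3,4,5,6} D(Y)={2,3,8}: no change
So after constraint 3: D(X) = {3,5,7,8}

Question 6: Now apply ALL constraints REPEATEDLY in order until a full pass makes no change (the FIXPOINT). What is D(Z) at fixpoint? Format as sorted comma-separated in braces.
pass 0 (initial): D(Z)={2,3,4,6,7,8}
pass 1: Z {2,3,4,6,7,8}->{2,3,4,6,7}
pass 2: no change
Fixpoint after 2 passes: D(Z) = {2,3,4,6,7}

Answer: {2,3,4,6,7}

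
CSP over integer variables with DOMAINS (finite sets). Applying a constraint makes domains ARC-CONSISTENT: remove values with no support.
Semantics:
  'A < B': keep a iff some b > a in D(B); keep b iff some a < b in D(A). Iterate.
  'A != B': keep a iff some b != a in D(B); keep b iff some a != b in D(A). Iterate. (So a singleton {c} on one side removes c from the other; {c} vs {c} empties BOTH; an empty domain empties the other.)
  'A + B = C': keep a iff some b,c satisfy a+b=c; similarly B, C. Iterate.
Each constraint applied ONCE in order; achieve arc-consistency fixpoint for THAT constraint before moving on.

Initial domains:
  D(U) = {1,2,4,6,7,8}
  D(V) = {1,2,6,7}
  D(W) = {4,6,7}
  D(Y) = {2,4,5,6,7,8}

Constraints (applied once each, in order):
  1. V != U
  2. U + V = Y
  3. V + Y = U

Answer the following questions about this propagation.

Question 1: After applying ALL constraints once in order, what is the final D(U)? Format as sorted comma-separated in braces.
Answer: {4,6,7}

Derivation:
Constraint 1 (V != U) on D(V)={1,2,6,7} D(U)={1,2,4,6,7,8}: no change
Constraint 2 (U + V = Y) on D(U)={1,2,4,6,7,8} D(V)={1,2,6,7} D(Y)={2,4,5,6,7,8}: U {1,2,4,6,7,8}->{1,2,4,6,7}
Constraint 3 (V + Y = U) on D(V)={1,2,6,7} D(Y)={2,4,5,6,7,8} D(U)={1,2,4,6,7}: V {1,2,6,7}->{1,2}; Y {2,4,5,6,7,8}->{2,4,5,6}; U {1,2,4,6,7}->{4,6,7}
So after all 3 constraints: D(U) = {4,6,7}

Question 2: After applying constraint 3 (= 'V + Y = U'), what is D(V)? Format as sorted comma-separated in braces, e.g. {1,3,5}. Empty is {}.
Constraint 1 (V != U) on D(V)={1,2,6,7} D(U)={1,2,4,6,7,8}: no change
Constraint 2 (U + V = Y) on D(U)={1,2,4,6,7,8} D(V)={1,2,6,7} D(Y)={2,4,5,6,7,8}: U {1,2,4,6,7,8}->{1,2,4,6,7}
Constraint 3 (V + Y = U) on D(V)={1,2,6,7} D(Y)={2,4,5,6,7,8} D(U)={1,2,4,6,7}: V {1,2,6,7}->{1,2}; Y {2,4,5,6,7,8}->{2,4,5,6}; U {1,2,4,6,7}->{4,6,7}
So after constraint 3: D(V) = {1,2}

Answer: {1,2}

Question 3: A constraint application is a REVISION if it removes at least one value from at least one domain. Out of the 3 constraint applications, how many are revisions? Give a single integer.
Answer: 2

Derivation:
Constraint 1 (V != U) on D(V)={1,2,6,7} D(U)={1,2,4,6,7,8}: no change => not a revision
Constraint 2 (U + V = Y) on D(U)={1,2,4,6,7,8} D(V)={1,2,6,7} D(Y)={2,4,5,6,7,8}: U {1,2,4,6,7,8}->{1,2,4,6,7} => REVISION
Constraint 3 (V + Y = U) on D(V)={1,2,6,7} D(Y)={2,4,5,6,7,8} D(U)={1,2,4,6,7}: V {1,2,6,7}->{1,2}; Y {2,4,5,6,7,8}->{2,4,5,6}; U {1,2,4,6,7}->{4,6,7} => REVISION
Total revisions = 2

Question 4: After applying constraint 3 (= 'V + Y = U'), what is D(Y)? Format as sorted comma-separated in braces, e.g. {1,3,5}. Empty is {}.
Constraint 1 (V != U) on D(V)={1,2,6,7} D(U)={1,2,4,6,7,8}: no change
Constraint 2 (U + V = Y) on D(U)={1,2,4,6,7,8} D(V)={1,2,6,7} D(Y)={2,4,5,6,7,8}: U {1,2,4,6,7,8}->{1,2,4,6,7}
Constraint 3 (V + Y = U) on D(V)={1,2,6,7} D(Y)={2,4,5,6,7,8} D(U)={1,2,4,6,7}: V {1,2,6,7}->{1,2}; Y {2,4,5,6,7,8}->{2,4,5,6}; U {1,2,4,6,7}->{4,6,7}
So after constraint 3: D(Y) = {2,4,5,6}

Answer: {2,4,5,6}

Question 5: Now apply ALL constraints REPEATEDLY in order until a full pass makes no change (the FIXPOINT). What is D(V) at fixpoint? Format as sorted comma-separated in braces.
pass 0 (initial): D(V)={1,2,6,7}
pass 1: U {1,2,4,6,7,8}->{4,6,7}; V {1,2,6,7}->{1,2}; Y {2,4,5,6,7,8}->{2,4,5,6}
pass 2: U {4,6,7}->{}; V {1,2}->{}; Y {2,4,5,6}->{}
pass 3: no change
Fixpoint after 3 passes: D(V) = {}

Answer: {}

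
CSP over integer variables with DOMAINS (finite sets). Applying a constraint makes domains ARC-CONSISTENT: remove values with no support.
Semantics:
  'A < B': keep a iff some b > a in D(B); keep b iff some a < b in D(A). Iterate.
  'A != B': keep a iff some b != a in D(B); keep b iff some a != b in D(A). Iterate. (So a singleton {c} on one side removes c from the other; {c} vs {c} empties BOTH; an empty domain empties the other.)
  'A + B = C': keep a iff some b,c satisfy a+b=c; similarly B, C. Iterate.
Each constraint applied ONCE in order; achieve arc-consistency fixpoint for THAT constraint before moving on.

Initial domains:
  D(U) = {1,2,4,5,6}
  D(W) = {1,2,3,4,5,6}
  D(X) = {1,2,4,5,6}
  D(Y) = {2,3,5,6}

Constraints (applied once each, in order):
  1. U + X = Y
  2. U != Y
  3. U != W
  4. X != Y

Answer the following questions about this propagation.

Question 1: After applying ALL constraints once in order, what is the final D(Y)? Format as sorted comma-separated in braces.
Answer: {2,3,5,6}

Derivation:
Constraint 1 (U + X = Y) on D(U)={1,2,4,5,6} D(X)={1,2,4,5,6} D(Y)={2,3,5,6}: U {1,2,4,5,6}->{1,2,4,5}; X {1,2,4,5,6}->{1,2,4,5}
Constraint 2 (U != Y) on D(U)={1,2,4,5} D(Y)={2,3,5,6}: no change
Constraint 3 (U != W) on D(U)={1,2,4,5} D(W)={1,2,3,4,5,6}: no change
Constraint 4 (X != Y) on D(X)={1,2,4,5} D(Y)={2,3,5,6}: no change
So after all 4 constraints: D(Y) = {2,3,5,6}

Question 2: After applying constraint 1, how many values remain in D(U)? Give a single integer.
Answer: 4

Derivation:
Constraint 1 (U + X = Y) on D(U)={1,2,4,5,6} D(X)={1,2,4,5,6} D(Y)={2,3,5,6}: U {1,2,4,5,6}->{1,2,4,5}; X {1,2,4,5,6}->{1,2,4,5}
So after constraint 1: D(U)={1,2,4,5}, size = 4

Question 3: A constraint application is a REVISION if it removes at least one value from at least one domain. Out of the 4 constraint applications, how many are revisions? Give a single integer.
Answer: 1

Derivation:
Constraint 1 (U + X = Y) on D(U)={1,2,4,5,6} D(X)={1,2,4,5,6} D(Y)={2,3,5,6}: U {1,2,4,5,6}->{1,2,4,5}; X {1,2,4,5,6}->{1,2,4,5} => REVISION
Constraint 2 (U != Y) on D(U)={1,2,4,5} D(Y)={2,3,5,6}: no change => not a revision
Constraint 3 (U != W) on D(U)={1,2,4,5} D(W)={1,2,3,4,5,6}: no change => not a revision
Constraint 4 (X != Y) on D(X)={1,2,4,5} D(Y)={2,3,5,6}: no change => not a revision
Total revisions = 1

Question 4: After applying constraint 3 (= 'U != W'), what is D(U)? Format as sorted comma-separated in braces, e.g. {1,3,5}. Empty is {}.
Constraint 1 (U + X = Y) on D(U)={1,2,4,5,6} D(X)={1,2,4,5,6} D(Y)={2,3,5,6}: U {1,2,4,5,6}->{1,2,4,5}; X {1,2,4,5,6}->{1,2,4,5}
Constraint 2 (U != Y) on D(U)={1,2,4,5} D(Y)={2,3,5,6}: no change
Constraint 3 (U != W) on D(U)={1,2,4,5} D(W)={1,2,3,4,5,6}: no change
So after constraint 3: D(U) = {1,2,4,5}

Answer: {1,2,4,5}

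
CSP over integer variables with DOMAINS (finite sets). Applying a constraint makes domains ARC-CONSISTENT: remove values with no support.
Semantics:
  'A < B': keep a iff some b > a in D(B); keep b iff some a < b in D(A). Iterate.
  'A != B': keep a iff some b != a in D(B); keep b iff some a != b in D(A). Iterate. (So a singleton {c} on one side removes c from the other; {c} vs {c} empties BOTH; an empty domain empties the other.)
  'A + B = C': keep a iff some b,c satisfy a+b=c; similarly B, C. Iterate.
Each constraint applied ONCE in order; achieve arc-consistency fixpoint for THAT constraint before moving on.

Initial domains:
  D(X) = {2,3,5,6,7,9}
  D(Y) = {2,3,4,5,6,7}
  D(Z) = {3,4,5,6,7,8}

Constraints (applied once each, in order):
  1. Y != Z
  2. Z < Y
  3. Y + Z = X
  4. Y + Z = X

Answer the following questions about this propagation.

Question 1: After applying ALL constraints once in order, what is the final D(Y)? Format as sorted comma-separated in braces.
Constraint 1 (Y != Z) on D(Y)={2,3,4,5,6,7} D(Z)={3,4,5,6,7,8}: no change
Constraint 2 (Z < Y) on D(Z)={3,4,5,6,7,8} D(Y)={2,3,4,5,6,7}: Z {3,4,5,6,7,8}->{3,4,5,6}; Y {2,3,4,5,6,7}->{4,5,6,7}
Constraint 3 (Y + Z = X) on D(Y)={4,5,6,7} D(Z)={3,4,5,6} D(X)={2,3,5,6,7,9}: Y {4,5,6,7}->{4,5,6}; Z {3,4,5,6}->{3,4,5}; X {2,3,5,6,7,9}->{7,9}
Constraint 4 (Y + Z = X) on D(Y)={4,5,6} D(Z)={3,4,5} D(X)={7,9}: no change
So after all 4 constraints: D(Y) = {4,5,6}

Answer: {4,5,6}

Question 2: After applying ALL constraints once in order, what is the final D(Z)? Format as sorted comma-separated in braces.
Answer: {3,4,5}

Derivation:
Constraint 1 (Y != Z) on D(Y)={2,3,4,5,6,7} D(Z)={3,4,5,6,7,8}: no change
Constraint 2 (Z < Y) on D(Z)={3,4,5,6,7,8} D(Y)={2,3,4,5,6,7}: Z {3,4,5,6,7,8}->{3,4,5,6}; Y {2,3,4,5,6,7}->{4,5,6,7}
Constraint 3 (Y + Z = X) on D(Y)={4,5,6,7} D(Z)={3,4,5,6} D(X)={2,3,5,6,7,9}: Y {4,5,6,7}->{4,5,6}; Z {3,4,5,6}->{3,4,5}; X {2,3,5,6,7,9}->{7,9}
Constraint 4 (Y + Z = X) on D(Y)={4,5,6} D(Z)={3,4,5} D(X)={7,9}: no change
So after all 4 constraints: D(Z) = {3,4,5}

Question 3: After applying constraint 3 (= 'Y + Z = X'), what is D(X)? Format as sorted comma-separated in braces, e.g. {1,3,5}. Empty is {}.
Constraint 1 (Y != Z) on D(Y)={2,3,4,5,6,7} D(Z)={3,4,5,6,7,8}: no change
Constraint 2 (Z < Y) on D(Z)={3,4,5,6,7,8} D(Y)={2,3,4,5,6,7}: Z {3,4,5,6,7,8}->{3,4,5,6}; Y {2,3,4,5,6,7}->{4,5,6,7}
Constraint 3 (Y + Z = X) on D(Y)={4,5,6,7} D(Z)={3,4,5,6} D(X)={2,3,5,6,7,9}: Y {4,5,6,7}->{4,5,6}; Z {3,4,5,6}->{3,4,5}; X {2,3,5,6,7,9}->{7,9}
So after constraint 3: D(X) = {7,9}

Answer: {7,9}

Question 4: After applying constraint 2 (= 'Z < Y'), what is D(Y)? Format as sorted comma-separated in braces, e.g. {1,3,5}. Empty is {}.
Constraint 1 (Y != Z) on D(Y)={2,3,4,5,6,7} D(Z)={3,4,5,6,7,8}: no change
Constraint 2 (Z < Y) on D(Z)={3,4,5,6,7,8} D(Y)={2,3,4,5,6,7}: Z {3,4,5,6,7,8}->{3,4,5,6}; Y {2,3,4,5,6,7}->{4,5,6,7}
So after constraint 2: D(Y) = {4,5,6,7}

Answer: {4,5,6,7}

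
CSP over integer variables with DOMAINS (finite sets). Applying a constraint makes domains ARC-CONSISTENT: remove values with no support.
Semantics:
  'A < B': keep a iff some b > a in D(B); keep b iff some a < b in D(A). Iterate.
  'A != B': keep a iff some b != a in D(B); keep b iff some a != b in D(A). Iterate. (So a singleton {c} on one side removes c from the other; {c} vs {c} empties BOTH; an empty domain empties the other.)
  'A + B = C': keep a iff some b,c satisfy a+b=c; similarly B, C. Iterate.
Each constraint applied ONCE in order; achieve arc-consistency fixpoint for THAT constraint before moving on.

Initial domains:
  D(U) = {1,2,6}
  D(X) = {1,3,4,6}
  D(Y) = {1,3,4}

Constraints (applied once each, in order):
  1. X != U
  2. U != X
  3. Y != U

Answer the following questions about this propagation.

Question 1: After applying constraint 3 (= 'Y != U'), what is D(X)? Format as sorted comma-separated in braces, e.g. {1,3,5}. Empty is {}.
Answer: {1,3,4,6}

Derivation:
Constraint 1 (X != U) on D(X)={1,3,4,6} D(U)={1,2,6}: no change
Constraint 2 (U != X) on D(U)={1,2,6} D(X)={1,3,4,6}: no change
Constraint 3 (Y != U) on D(Y)={1,3,4} D(U)={1,2,6}: no change
So after constraint 3: D(X) = {1,3,4,6}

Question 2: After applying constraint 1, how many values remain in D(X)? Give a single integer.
Answer: 4

Derivation:
Constraint 1 (X != U) on D(X)={1,3,4,6} D(U)={1,2,6}: no change
So after constraint 1: D(X)={1,3,4,6}, size = 4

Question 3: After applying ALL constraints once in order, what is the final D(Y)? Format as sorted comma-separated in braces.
Constraint 1 (X != U) on D(X)={1,3,4,6} D(U)={1,2,6}: no change
Constraint 2 (U != X) on D(U)={1,2,6} D(X)={1,3,4,6}: no change
Constraint 3 (Y != U) on D(Y)={1,3,4} D(U)={1,2,6}: no change
So after all 3 constraints: D(Y) = {1,3,4}

Answer: {1,3,4}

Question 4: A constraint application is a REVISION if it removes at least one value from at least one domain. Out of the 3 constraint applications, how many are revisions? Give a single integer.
Constraint 1 (X != U) on D(X)={1,3,4,6} D(U)={1,2,6}: no change => not a revision
Constraint 2 (U != X) on D(U)={1,2,6} D(X)={1,3,4,6}: no change => not a revision
Constraint 3 (Y != U) on D(Y)={1,3,4} D(U)={1,2,6}: no change => not a revision
Total revisions = 0

Answer: 0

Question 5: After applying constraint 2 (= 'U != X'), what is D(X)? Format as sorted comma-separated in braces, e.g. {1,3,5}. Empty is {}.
Answer: {1,3,4,6}

Derivation:
Constraint 1 (X != U) on D(X)={1,3,4,6} D(U)={1,2,6}: no change
Constraint 2 (U != X) on D(U)={1,2,6} D(X)={1,3,4,6}: no change
So after constraint 2: D(X) = {1,3,4,6}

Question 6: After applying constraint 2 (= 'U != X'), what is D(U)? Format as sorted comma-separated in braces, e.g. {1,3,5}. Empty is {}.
Constraint 1 (X != U) on D(X)={1,3,4,6} D(U)={1,2,6}: no change
Constraint 2 (U != X) on D(U)={1,2,6} D(X)={1,3,4,6}: no change
So after constraint 2: D(U) = {1,2,6}

Answer: {1,2,6}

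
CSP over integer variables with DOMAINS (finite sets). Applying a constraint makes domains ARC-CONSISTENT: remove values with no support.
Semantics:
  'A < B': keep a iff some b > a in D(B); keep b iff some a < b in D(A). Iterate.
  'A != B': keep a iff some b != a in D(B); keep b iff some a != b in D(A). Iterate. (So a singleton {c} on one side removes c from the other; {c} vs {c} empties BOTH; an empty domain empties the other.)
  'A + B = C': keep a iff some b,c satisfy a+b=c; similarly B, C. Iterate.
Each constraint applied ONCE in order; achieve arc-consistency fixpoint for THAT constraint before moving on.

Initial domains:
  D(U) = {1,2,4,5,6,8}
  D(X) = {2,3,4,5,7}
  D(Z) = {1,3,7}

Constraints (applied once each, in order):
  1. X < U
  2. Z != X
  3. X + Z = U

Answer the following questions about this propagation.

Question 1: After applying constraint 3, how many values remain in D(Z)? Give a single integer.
Answer: 2

Derivation:
Constraint 1 (X < U) on D(X)={2,3,4,5,7} D(U)={1,2,4,5,6,8}: U {1,2,4,5,6,8}->{4,5,6,8}
Constraint 2 (Z != X) on D(Z)={1,3,7} D(X)={2,3,4,5,7}: no change
Constraint 3 (X + Z = U) on D(X)={2,3,4,5,7} D(Z)={1,3,7} D(U)={4,5,6,8}: Z {1,3,7}->{1,3}
So after constraint 3: D(Z)={1,3}, size = 2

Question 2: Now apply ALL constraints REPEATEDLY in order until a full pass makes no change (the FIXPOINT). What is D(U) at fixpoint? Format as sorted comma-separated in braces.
pass 0 (initial): D(U)={1,2,4,5,6,8}
pass 1: U {1,2,4,5,6,8}->{4,5,6,8}; Z {1,3,7}->{1,3}
pass 2: no change
Fixpoint after 2 passes: D(U) = {4,5,6,8}

Answer: {4,5,6,8}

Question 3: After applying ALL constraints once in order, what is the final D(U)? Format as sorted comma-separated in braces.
Constraint 1 (X < U) on D(X)={2,3,4,5,7} D(U)={1,2,4,5,6,8}: U {1,2,4,5,6,8}->{4,5,6,8}
Constraint 2 (Z != X) on D(Z)={1,3,7} D(X)={2,3,4,5,7}: no change
Constraint 3 (X + Z = U) on D(X)={2,3,4,5,7} D(Z)={1,3,7} D(U)={4,5,6,8}: Z {1,3,7}->{1,3}
So after all 3 constraints: D(U) = {4,5,6,8}

Answer: {4,5,6,8}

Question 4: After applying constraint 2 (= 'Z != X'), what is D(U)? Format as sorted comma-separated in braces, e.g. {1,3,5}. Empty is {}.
Answer: {4,5,6,8}

Derivation:
Constraint 1 (X < U) on D(X)={2,3,4,5,7} D(U)={1,2,4,5,6,8}: U {1,2,4,5,6,8}->{4,5,6,8}
Constraint 2 (Z != X) on D(Z)={1,3,7} D(X)={2,3,4,5,7}: no change
So after constraint 2: D(U) = {4,5,6,8}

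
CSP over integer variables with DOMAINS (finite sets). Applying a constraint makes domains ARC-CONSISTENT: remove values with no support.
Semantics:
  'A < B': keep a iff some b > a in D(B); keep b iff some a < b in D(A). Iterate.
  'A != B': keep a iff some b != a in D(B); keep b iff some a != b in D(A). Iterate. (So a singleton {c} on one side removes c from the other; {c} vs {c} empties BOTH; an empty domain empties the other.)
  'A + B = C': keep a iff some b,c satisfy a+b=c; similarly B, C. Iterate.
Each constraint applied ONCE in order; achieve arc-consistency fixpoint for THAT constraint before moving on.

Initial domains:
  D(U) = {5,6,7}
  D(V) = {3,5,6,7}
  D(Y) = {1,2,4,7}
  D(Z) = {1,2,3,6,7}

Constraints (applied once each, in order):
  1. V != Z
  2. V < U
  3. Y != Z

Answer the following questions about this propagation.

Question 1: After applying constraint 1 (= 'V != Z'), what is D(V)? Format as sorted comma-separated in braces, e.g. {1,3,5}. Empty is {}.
Constraint 1 (V != Z) on D(V)={3,5,6,7} D(Z)={1,2,3,6,7}: no change
So after constraint 1: D(V) = {3,5,6,7}

Answer: {3,5,6,7}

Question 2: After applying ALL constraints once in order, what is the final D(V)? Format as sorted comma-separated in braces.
Constraint 1 (V != Z) on D(V)={3,5,6,7} D(Z)={1,2,3,6,7}: no change
Constraint 2 (V < U) on D(V)={3,5,6,7} D(U)={5,6,7}: V {3,5,6,7}->{3,5,6}
Constraint 3 (Y != Z) on D(Y)={1,2,4,7} D(Z)={1,2,3,6,7}: no change
So after all 3 constraints: D(V) = {3,5,6}

Answer: {3,5,6}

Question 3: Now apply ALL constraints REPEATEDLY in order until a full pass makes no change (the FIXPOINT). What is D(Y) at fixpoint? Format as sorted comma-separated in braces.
pass 0 (initial): D(Y)={1,2,4,7}
pass 1: V {3,5,6,7}->{3,5,6}
pass 2: no change
Fixpoint after 2 passes: D(Y) = {1,2,4,7}

Answer: {1,2,4,7}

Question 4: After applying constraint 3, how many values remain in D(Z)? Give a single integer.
Constraint 1 (V != Z) on D(V)={3,5,6,7} D(Z)={1,2,3,6,7}: no change
Constraint 2 (V < U) on D(V)={3,5,6,7} D(U)={5,6,7}: V {3,5,6,7}->{3,5,6}
Constraint 3 (Y != Z) on D(Y)={1,2,4,7} D(Z)={1,2,3,6,7}: no change
So after constraint 3: D(Z)={1,2,3,6,7}, size = 5

Answer: 5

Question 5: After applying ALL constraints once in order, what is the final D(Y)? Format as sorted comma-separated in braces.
Answer: {1,2,4,7}

Derivation:
Constraint 1 (V != Z) on D(V)={3,5,6,7} D(Z)={1,2,3,6,7}: no change
Constraint 2 (V < U) on D(V)={3,5,6,7} D(U)={5,6,7}: V {3,5,6,7}->{3,5,6}
Constraint 3 (Y != Z) on D(Y)={1,2,4,7} D(Z)={1,2,3,6,7}: no change
So after all 3 constraints: D(Y) = {1,2,4,7}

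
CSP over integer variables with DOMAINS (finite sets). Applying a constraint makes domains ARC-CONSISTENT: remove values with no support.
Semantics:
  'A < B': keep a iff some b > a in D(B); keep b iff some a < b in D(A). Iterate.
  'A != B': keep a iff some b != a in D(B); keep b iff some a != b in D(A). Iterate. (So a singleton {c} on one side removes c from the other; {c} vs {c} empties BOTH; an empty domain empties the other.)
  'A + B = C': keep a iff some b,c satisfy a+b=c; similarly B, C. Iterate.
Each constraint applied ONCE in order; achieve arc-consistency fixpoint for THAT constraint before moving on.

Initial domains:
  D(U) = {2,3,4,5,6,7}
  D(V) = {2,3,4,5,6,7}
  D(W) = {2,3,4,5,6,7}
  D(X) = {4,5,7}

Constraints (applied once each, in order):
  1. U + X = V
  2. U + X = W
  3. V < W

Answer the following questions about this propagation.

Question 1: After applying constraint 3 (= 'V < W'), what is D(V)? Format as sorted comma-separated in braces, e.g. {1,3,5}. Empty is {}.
Constraint 1 (U + X = V) on D(U)={2,3,4,5,6,7} D(X)={4,5,7} D(V)={2,3,4,5,6,7}: U {2,3,4,5,6,7}->{2,3}; X {4,5,7}->{4,5}; V {2,3,4,5,6,7}->{6,7}
Constraint 2 (U + X = W) on D(U)={2,3} D(X)={4,5} D(W)={2,3,4,5,6,7}: W {2,3,4,5,6,7}->{6,7}
Constraint 3 (V < W) on D(V)={6,7} D(W)={6,7}: V {6,7}->{6}; W {6,7}->{7}
So after constraint 3: D(V) = {6}

Answer: {6}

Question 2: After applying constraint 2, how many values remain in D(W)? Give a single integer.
Constraint 1 (U + X = V) on D(U)={2,3,4,5,6,7} D(X)={4,5,7} D(V)={2,3,4,5,6,7}: U {2,3,4,5,6,7}->{2,3}; X {4,5,7}->{4,5}; V {2,3,4,5,6,7}->{6,7}
Constraint 2 (U + X = W) on D(U)={2,3} D(X)={4,5} D(W)={2,3,4,5,6,7}: W {2,3,4,5,6,7}->{6,7}
So after constraint 2: D(W)={6,7}, size = 2

Answer: 2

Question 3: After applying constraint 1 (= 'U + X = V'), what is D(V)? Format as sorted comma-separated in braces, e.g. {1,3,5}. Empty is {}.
Answer: {6,7}

Derivation:
Constraint 1 (U + X = V) on D(U)={2,3,4,5,6,7} D(X)={4,5,7} D(V)={2,3,4,5,6,7}: U {2,3,4,5,6,7}->{2,3}; X {4,5,7}->{4,5}; V {2,3,4,5,6,7}->{6,7}
So after constraint 1: D(V) = {6,7}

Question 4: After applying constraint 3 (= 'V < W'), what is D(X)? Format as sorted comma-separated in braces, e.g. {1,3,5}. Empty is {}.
Constraint 1 (U + X = V) on D(U)={2,3,4,5,6,7} D(X)={4,5,7} D(V)={2,3,4,5,6,7}: U {2,3,4,5,6,7}->{2,3}; X {4,5,7}->{4,5}; V {2,3,4,5,6,7}->{6,7}
Constraint 2 (U + X = W) on D(U)={2,3} D(X)={4,5} D(W)={2,3,4,5,6,7}: W {2,3,4,5,6,7}->{6,7}
Constraint 3 (V < W) on D(V)={6,7} D(W)={6,7}: V {6,7}->{6}; W {6,7}->{7}
So after constraint 3: D(X) = {4,5}

Answer: {4,5}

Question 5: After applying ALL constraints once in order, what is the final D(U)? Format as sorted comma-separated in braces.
Constraint 1 (U + X = V) on D(U)={2,3,4,5,6,7} D(X)={4,5,7} D(V)={2,3,4,5,6,7}: U {2,3,4,5,6,7}->{2,3}; X {4,5,7}->{4,5}; V {2,3,4,5,6,7}->{6,7}
Constraint 2 (U + X = W) on D(U)={2,3} D(X)={4,5} D(W)={2,3,4,5,6,7}: W {2,3,4,5,6,7}->{6,7}
Constraint 3 (V < W) on D(V)={6,7} D(W)={6,7}: V {6,7}->{6}; W {6,7}->{7}
So after all 3 constraints: D(U) = {2,3}

Answer: {2,3}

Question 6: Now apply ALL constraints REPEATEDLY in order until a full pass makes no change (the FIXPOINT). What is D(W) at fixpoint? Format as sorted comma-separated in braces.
Answer: {}

Derivation:
pass 0 (initial): D(W)={2,3,4,5,6,7}
pass 1: U {2,3,4,5,6,7}->{2,3}; V {2,3,4,5,6,7}->{6}; W {2,3,4,5,6,7}->{7}; X {4,5,7}->{4,5}
pass 2: U {2,3}->{}; V {6}->{}; W {7}->{}; X {4,5}->{}
pass 3: no change
Fixpoint after 3 passes: D(W) = {}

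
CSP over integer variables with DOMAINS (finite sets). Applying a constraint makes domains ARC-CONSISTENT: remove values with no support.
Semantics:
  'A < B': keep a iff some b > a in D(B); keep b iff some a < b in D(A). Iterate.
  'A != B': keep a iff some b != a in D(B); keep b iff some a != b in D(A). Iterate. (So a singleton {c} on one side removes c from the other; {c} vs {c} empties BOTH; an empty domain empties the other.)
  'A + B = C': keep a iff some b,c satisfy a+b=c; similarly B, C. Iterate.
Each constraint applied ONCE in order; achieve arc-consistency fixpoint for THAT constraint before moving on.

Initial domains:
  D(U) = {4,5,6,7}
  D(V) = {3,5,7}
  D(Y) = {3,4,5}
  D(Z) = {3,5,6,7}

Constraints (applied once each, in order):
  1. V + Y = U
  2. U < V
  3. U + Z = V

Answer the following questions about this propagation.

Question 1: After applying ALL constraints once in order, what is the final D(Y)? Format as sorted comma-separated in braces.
Constraint 1 (V + Y = U) on D(V)={3,5,7} D(Y)={3,4,5} D(U)={4,5,6,7}: V {3,5,7}->{3}; Y {3,4,5}->{3,4}; U {4,5,6,7}->{6,7}
Constraint 2 (U < V) on D(U)={6,7} D(V)={3}: U {6,7}->{}; V {3}->{}
Constraint 3 (U + Z = V) on D(U)={} D(Z)={3,5,6,7} D(V)={}: Z {3,5,6,7}->{}
So after all 3 constraints: D(Y) = {3,4}

Answer: {3,4}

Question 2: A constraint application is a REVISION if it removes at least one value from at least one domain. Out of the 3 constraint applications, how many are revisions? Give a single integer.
Constraint 1 (V + Y = U) on D(V)={3,5,7} D(Y)={3,4,5} D(U)={4,5,6,7}: V {3,5,7}->{3}; Y {3,4,5}->{3,4}; U {4,5,6,7}->{6,7} => REVISION
Constraint 2 (U < V) on D(U)={6,7} D(V)={3}: U {6,7}->{}; V {3}->{} => REVISION
Constraint 3 (U + Z = V) on D(U)={} D(Z)={3,5,6,7} D(V)={}: Z {3,5,6,7}->{} => REVISION
Total revisions = 3

Answer: 3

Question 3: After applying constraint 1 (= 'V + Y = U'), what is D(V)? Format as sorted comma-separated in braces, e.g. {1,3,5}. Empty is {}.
Answer: {3}

Derivation:
Constraint 1 (V + Y = U) on D(V)={3,5,7} D(Y)={3,4,5} D(U)={4,5,6,7}: V {3,5,7}->{3}; Y {3,4,5}->{3,4}; U {4,5,6,7}->{6,7}
So after constraint 1: D(V) = {3}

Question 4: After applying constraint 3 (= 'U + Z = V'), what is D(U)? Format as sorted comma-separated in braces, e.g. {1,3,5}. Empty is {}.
Constraint 1 (V + Y = U) on D(V)={3,5,7} D(Y)={3,4,5} D(U)={4,5,6,7}: V {3,5,7}->{3}; Y {3,4,5}->{3,4}; U {4,5,6,7}->{6,7}
Constraint 2 (U < V) on D(U)={6,7} D(V)={3}: U {6,7}->{}; V {3}->{}
Constraint 3 (U + Z = V) on D(U)={} D(Z)={3,5,6,7} D(V)={}: Z {3,5,6,7}->{}
So after constraint 3: D(U) = {}

Answer: {}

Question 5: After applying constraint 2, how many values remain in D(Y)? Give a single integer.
Answer: 2

Derivation:
Constraint 1 (V + Y = U) on D(V)={3,5,7} D(Y)={3,4,5} D(U)={4,5,6,7}: V {3,5,7}->{3}; Y {3,4,5}->{3,4}; U {4,5,6,7}->{6,7}
Constraint 2 (U < V) on D(U)={6,7} D(V)={3}: U {6,7}->{}; V {3}->{}
So after constraint 2: D(Y)={3,4}, size = 2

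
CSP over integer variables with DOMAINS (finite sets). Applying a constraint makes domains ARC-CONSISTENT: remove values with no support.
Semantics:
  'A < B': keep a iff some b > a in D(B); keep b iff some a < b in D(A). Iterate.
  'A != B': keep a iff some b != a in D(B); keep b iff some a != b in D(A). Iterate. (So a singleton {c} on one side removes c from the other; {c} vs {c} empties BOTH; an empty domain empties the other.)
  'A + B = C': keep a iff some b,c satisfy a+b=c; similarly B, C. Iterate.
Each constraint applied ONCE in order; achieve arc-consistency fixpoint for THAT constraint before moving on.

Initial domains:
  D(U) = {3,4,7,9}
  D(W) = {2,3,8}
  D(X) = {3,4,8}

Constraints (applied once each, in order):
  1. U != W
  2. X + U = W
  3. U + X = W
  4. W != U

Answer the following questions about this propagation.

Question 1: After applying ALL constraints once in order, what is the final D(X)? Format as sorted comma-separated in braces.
Constraint 1 (U != W) on D(U)={3,4,7,9} D(W)={2,3,8}: no change
Constraint 2 (X + U = W) on D(X)={3,4,8} D(U)={3,4,7,9} D(W)={2,3,8}: X {3,4,8}->{4}; U {3,4,7,9}->{4}; W {2,3,8}->{8}
Constraint 3 (U + X = W) on D(U)={4} D(X)={4} D(W)={8}: no change
Constraint 4 (W != U) on D(W)={8} D(U)={4}: no change
So after all 4 constraints: D(X) = {4}

Answer: {4}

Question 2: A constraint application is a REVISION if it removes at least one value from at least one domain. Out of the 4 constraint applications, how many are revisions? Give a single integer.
Constraint 1 (U != W) on D(U)={3,4,7,9} D(W)={2,3,8}: no change => not a revision
Constraint 2 (X + U = W) on D(X)={3,4,8} D(U)={3,4,7,9} D(W)={2,3,8}: X {3,4,8}->{4}; U {3,4,7,9}->{4}; W {2,3,8}->{8} => REVISION
Constraint 3 (U + X = W) on D(U)={4} D(X)={4} D(W)={8}: no change => not a revision
Constraint 4 (W != U) on D(W)={8} D(U)={4}: no change => not a revision
Total revisions = 1

Answer: 1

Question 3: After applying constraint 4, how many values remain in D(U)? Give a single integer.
Answer: 1

Derivation:
Constraint 1 (U != W) on D(U)={3,4,7,9} D(W)={2,3,8}: no change
Constraint 2 (X + U = W) on D(X)={3,4,8} D(U)={3,4,7,9} D(W)={2,3,8}: X {3,4,8}->{4}; U {3,4,7,9}->{4}; W {2,3,8}->{8}
Constraint 3 (U + X = W) on D(U)={4} D(X)={4} D(W)={8}: no change
Constraint 4 (W != U) on D(W)={8} D(U)={4}: no change
So after constraint 4: D(U)={4}, size = 1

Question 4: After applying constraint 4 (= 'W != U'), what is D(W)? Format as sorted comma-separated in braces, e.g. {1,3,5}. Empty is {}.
Answer: {8}

Derivation:
Constraint 1 (U != W) on D(U)={3,4,7,9} D(W)={2,3,8}: no change
Constraint 2 (X + U = W) on D(X)={3,4,8} D(U)={3,4,7,9} D(W)={2,3,8}: X {3,4,8}->{4}; U {3,4,7,9}->{4}; W {2,3,8}->{8}
Constraint 3 (U + X = W) on D(U)={4} D(X)={4} D(W)={8}: no change
Constraint 4 (W != U) on D(W)={8} D(U)={4}: no change
So after constraint 4: D(W) = {8}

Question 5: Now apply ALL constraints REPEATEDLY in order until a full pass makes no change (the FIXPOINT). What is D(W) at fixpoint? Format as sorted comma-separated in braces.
pass 0 (initial): D(W)={2,3,8}
pass 1: U {3,4,7,9}->{4}; W {2,3,8}->{8}; X {3,4,8}->{4}
pass 2: no change
Fixpoint after 2 passes: D(W) = {8}

Answer: {8}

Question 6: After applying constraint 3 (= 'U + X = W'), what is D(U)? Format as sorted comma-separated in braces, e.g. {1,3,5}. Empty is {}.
Constraint 1 (U != W) on D(U)={3,4,7,9} D(W)={2,3,8}: no change
Constraint 2 (X + U = W) on D(X)={3,4,8} D(U)={3,4,7,9} D(W)={2,3,8}: X {3,4,8}->{4}; U {3,4,7,9}->{4}; W {2,3,8}->{8}
Constraint 3 (U + X = W) on D(U)={4} D(X)={4} D(W)={8}: no change
So after constraint 3: D(U) = {4}

Answer: {4}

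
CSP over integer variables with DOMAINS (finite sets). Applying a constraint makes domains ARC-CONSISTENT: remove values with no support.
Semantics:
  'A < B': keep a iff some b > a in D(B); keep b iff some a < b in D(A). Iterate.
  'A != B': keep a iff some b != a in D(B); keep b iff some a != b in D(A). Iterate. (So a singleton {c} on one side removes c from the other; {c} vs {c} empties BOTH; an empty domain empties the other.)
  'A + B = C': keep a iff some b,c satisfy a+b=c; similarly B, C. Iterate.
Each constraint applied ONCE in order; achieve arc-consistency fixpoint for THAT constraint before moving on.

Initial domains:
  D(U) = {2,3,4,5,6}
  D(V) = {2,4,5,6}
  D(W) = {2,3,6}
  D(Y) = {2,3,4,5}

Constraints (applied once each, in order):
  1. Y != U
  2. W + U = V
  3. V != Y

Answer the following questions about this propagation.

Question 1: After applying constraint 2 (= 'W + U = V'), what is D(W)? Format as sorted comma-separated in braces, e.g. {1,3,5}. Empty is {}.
Constraint 1 (Y != U) on D(Y)={2,3,4,5} D(U)={2,3,4,5,6}: no change
Constraint 2 (W + U = V) on D(W)={2,3,6} D(U)={2,3,4,5,6} D(V)={2,4,5,6}: W {2,3,6}->{2,3}; U {2,3,4,5,6}->{2,3,4}; V {2,4,5,6}->{4,5,6}
So after constraint 2: D(W) = {2,3}

Answer: {2,3}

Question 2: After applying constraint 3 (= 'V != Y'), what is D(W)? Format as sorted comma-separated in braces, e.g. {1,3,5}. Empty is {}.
Constraint 1 (Y != U) on D(Y)={2,3,4,5} D(U)={2,3,4,5,6}: no change
Constraint 2 (W + U = V) on D(W)={2,3,6} D(U)={2,3,4,5,6} D(V)={2,4,5,6}: W {2,3,6}->{2,3}; U {2,3,4,5,6}->{2,3,4}; V {2,4,5,6}->{4,5,6}
Constraint 3 (V != Y) on D(V)={4,5,6} D(Y)={2,3,4,5}: no change
So after constraint 3: D(W) = {2,3}

Answer: {2,3}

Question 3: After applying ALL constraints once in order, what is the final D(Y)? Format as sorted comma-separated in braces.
Constraint 1 (Y != U) on D(Y)={2,3,4,5} D(U)={2,3,4,5,6}: no change
Constraint 2 (W + U = V) on D(W)={2,3,6} D(U)={2,3,4,5,6} D(V)={2,4,5,6}: W {2,3,6}->{2,3}; U {2,3,4,5,6}->{2,3,4}; V {2,4,5,6}->{4,5,6}
Constraint 3 (V != Y) on D(V)={4,5,6} D(Y)={2,3,4,5}: no change
So after all 3 constraints: D(Y) = {2,3,4,5}

Answer: {2,3,4,5}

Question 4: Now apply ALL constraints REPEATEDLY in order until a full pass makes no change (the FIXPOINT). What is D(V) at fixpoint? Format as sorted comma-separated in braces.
Answer: {4,5,6}

Derivation:
pass 0 (initial): D(V)={2,4,5,6}
pass 1: U {2,3,4,5,6}->{2,3,4}; V {2,4,5,6}->{4,5,6}; W {2,3,6}->{2,3}
pass 2: no change
Fixpoint after 2 passes: D(V) = {4,5,6}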